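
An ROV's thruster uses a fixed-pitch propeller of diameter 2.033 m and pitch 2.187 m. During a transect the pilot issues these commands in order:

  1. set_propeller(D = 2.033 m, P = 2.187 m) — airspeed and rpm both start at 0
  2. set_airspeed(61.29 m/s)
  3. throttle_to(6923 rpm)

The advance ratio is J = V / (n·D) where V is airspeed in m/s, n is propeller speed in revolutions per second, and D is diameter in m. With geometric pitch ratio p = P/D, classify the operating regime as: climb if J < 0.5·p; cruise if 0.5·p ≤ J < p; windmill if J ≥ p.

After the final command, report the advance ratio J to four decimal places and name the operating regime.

set_propeller: D = 2.033 m, P = 2.187 m (p = P/D = 1.075750); state ← (V=0, rpm=0)
set_airspeed(61.29): V ← 61.29 m/s
throttle_to(6923): rpm ← 6923
final state: V = 61.29 m/s, rpm = 6923 → n = rpm/60 = 115.383333 rev/s
J = V / (n·D) = 61.29 / (115.383333 × 2.033) = 0.261282
regime bands: climb J<0.5379 | cruise [0.5379, 1.0758) | windmill J≥1.0758
J = 0.2613 → climb

J = 0.2613, regime = climb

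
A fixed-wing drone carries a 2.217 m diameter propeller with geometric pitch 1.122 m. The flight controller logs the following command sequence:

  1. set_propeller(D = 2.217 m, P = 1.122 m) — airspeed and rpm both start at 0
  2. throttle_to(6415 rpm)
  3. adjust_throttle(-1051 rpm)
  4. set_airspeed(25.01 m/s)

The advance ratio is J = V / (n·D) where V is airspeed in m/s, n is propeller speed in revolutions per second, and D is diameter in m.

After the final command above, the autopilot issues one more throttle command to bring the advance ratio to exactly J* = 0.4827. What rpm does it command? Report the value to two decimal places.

rpm = 1402.24

set_propeller: D = 2.217 m, P = 1.122 m (p = P/D = 0.506089); state ← (V=0, rpm=0)
throttle_to(6415): rpm ← 6415
adjust_throttle(-1051): rpm ← 6415 -1051 = 5364
set_airspeed(25.01): V ← 25.01 m/s
final state: V = 25.01 m/s, rpm = 5364 → n = rpm/60 = 89.400000 rev/s
target J* = 0.4827; solve J* = V/(n·D) for n: n = V/(J*·D) = 25.01/(0.4827 × 2.217) = 23.370645 rev/s
rpm = 60·n = 1402.238704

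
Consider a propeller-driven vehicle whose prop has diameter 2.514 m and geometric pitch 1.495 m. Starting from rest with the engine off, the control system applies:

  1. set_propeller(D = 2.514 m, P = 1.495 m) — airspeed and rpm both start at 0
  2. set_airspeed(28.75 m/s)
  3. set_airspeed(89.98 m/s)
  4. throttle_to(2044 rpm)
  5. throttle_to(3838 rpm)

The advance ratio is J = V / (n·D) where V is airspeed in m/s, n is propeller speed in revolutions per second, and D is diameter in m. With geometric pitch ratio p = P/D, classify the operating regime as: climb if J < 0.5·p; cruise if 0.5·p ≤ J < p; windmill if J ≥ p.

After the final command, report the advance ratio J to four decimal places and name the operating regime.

set_propeller: D = 2.514 m, P = 1.495 m (p = P/D = 0.594670); state ← (V=0, rpm=0)
set_airspeed(28.75): V ← 28.75 m/s
set_airspeed(89.98): V ← 89.98 m/s
throttle_to(2044): rpm ← 2044
throttle_to(3838): rpm ← 3838
final state: V = 89.98 m/s, rpm = 3838 → n = rpm/60 = 63.966667 rev/s
J = V / (n·D) = 89.98 / (63.966667 × 2.514) = 0.559535
regime bands: climb J<0.2973 | cruise [0.2973, 0.5947) | windmill J≥0.5947
J = 0.5595 → cruise

J = 0.5595, regime = cruise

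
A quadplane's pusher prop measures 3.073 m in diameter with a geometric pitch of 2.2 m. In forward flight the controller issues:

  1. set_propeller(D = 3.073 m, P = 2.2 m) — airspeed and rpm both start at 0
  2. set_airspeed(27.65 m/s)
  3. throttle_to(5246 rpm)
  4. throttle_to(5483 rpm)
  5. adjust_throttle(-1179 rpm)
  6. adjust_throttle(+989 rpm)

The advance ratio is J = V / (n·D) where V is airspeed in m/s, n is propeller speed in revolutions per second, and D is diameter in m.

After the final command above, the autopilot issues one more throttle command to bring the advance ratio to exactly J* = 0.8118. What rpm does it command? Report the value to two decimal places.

set_propeller: D = 3.073 m, P = 2.2 m (p = P/D = 0.715913); state ← (V=0, rpm=0)
set_airspeed(27.65): V ← 27.65 m/s
throttle_to(5246): rpm ← 5246
throttle_to(5483): rpm ← 5483
adjust_throttle(-1179): rpm ← 5483 -1179 = 4304
adjust_throttle(+989): rpm ← 4304 +989 = 5293
final state: V = 27.65 m/s, rpm = 5293 → n = rpm/60 = 88.216667 rev/s
target J* = 0.8118; solve J* = V/(n·D) for n: n = V/(J*·D) = 27.65/(0.8118 × 3.073) = 11.083669 rev/s
rpm = 60·n = 665.020111

rpm = 665.02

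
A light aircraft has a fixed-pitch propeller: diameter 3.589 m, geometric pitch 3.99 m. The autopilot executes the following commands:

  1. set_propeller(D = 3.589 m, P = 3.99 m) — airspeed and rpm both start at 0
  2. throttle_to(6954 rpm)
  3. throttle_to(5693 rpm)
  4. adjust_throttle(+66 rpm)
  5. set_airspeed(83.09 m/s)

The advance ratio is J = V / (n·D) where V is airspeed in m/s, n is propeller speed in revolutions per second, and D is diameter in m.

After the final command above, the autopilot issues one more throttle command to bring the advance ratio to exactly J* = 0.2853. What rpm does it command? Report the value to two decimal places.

rpm = 4868.83

set_propeller: D = 3.589 m, P = 3.99 m (p = P/D = 1.111730); state ← (V=0, rpm=0)
throttle_to(6954): rpm ← 6954
throttle_to(5693): rpm ← 5693
adjust_throttle(+66): rpm ← 5693 +66 = 5759
set_airspeed(83.09): V ← 83.09 m/s
final state: V = 83.09 m/s, rpm = 5759 → n = rpm/60 = 95.983333 rev/s
target J* = 0.2853; solve J* = V/(n·D) for n: n = V/(J*·D) = 83.09/(0.2853 × 3.589) = 81.147198 rev/s
rpm = 60·n = 4868.831888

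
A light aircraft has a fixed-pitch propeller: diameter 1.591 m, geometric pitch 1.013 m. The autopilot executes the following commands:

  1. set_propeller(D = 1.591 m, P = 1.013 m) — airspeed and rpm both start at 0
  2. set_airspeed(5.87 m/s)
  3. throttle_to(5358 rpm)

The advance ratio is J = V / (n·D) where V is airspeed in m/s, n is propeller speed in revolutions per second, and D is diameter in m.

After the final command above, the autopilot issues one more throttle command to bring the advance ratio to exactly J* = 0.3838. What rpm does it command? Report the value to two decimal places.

rpm = 576.79

set_propeller: D = 1.591 m, P = 1.013 m (p = P/D = 0.636706); state ← (V=0, rpm=0)
set_airspeed(5.87): V ← 5.87 m/s
throttle_to(5358): rpm ← 5358
final state: V = 5.87 m/s, rpm = 5358 → n = rpm/60 = 89.300000 rev/s
target J* = 0.3838; solve J* = V/(n·D) for n: n = V/(J*·D) = 5.87/(0.3838 × 1.591) = 9.613089 rev/s
rpm = 60·n = 576.785324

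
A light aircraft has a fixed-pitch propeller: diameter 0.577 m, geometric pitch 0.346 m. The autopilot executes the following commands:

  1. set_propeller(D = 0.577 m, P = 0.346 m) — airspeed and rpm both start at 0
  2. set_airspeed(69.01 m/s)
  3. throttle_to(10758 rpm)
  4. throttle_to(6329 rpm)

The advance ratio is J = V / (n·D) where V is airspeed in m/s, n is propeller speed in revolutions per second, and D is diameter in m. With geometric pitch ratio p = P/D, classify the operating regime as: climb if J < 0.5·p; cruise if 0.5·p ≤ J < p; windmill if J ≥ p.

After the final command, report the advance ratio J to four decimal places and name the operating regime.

J = 1.1338, regime = windmill

set_propeller: D = 0.577 m, P = 0.346 m (p = P/D = 0.599653); state ← (V=0, rpm=0)
set_airspeed(69.01): V ← 69.01 m/s
throttle_to(10758): rpm ← 10758
throttle_to(6329): rpm ← 6329
final state: V = 69.01 m/s, rpm = 6329 → n = rpm/60 = 105.483333 rev/s
J = V / (n·D) = 69.01 / (105.483333 × 0.577) = 1.133842
regime bands: climb J<0.2998 | cruise [0.2998, 0.5997) | windmill J≥0.5997
J = 1.1338 → windmill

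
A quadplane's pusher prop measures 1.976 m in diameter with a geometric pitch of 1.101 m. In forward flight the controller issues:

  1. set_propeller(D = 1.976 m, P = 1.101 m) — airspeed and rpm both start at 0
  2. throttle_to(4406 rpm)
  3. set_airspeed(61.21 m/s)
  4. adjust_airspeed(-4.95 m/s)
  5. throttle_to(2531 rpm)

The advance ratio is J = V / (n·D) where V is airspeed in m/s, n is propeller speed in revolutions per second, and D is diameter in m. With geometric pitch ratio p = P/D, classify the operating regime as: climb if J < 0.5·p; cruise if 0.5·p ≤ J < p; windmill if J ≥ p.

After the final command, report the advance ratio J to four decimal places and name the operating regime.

set_propeller: D = 1.976 m, P = 1.101 m (p = P/D = 0.557186); state ← (V=0, rpm=0)
throttle_to(4406): rpm ← 4406
set_airspeed(61.21): V ← 61.21 m/s
adjust_airspeed(-4.95): V ← 61.21 -4.95 = 56.26 m/s
throttle_to(2531): rpm ← 2531
final state: V = 56.26 m/s, rpm = 2531 → n = rpm/60 = 42.183333 rev/s
J = V / (n·D) = 56.26 / (42.183333 × 1.976) = 0.674950
regime bands: climb J<0.2786 | cruise [0.2786, 0.5572) | windmill J≥0.5572
J = 0.6750 → windmill

J = 0.6750, regime = windmill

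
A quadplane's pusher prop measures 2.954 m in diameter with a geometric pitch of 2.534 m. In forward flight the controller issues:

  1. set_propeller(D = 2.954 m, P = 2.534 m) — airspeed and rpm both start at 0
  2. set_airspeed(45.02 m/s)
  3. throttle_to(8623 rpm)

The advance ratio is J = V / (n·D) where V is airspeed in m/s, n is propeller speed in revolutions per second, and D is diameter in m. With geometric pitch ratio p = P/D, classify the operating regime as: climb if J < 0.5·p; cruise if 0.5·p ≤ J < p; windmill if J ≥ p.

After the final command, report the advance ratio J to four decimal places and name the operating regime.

set_propeller: D = 2.954 m, P = 2.534 m (p = P/D = 0.857820); state ← (V=0, rpm=0)
set_airspeed(45.02): V ← 45.02 m/s
throttle_to(8623): rpm ← 8623
final state: V = 45.02 m/s, rpm = 8623 → n = rpm/60 = 143.716667 rev/s
J = V / (n·D) = 45.02 / (143.716667 × 2.954) = 0.106044
regime bands: climb J<0.4289 | cruise [0.4289, 0.8578) | windmill J≥0.8578
J = 0.1060 → climb

J = 0.1060, regime = climb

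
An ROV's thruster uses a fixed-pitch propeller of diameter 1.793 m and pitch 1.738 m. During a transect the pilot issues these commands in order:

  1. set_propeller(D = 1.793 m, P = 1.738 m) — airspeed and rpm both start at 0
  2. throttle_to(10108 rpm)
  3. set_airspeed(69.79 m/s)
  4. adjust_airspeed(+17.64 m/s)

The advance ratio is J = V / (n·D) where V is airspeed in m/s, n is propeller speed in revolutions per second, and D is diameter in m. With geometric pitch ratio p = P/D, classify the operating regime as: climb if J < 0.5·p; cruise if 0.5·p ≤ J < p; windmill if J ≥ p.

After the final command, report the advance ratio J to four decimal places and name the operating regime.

set_propeller: D = 1.793 m, P = 1.738 m (p = P/D = 0.969325); state ← (V=0, rpm=0)
throttle_to(10108): rpm ← 10108
set_airspeed(69.79): V ← 69.79 m/s
adjust_airspeed(+17.64): V ← 69.79 +17.64 = 87.43 m/s
final state: V = 87.43 m/s, rpm = 10108 → n = rpm/60 = 168.466667 rev/s
J = V / (n·D) = 87.43 / (168.466667 × 1.793) = 0.289445
regime bands: climb J<0.4847 | cruise [0.4847, 0.9693) | windmill J≥0.9693
J = 0.2894 → climb

J = 0.2894, regime = climb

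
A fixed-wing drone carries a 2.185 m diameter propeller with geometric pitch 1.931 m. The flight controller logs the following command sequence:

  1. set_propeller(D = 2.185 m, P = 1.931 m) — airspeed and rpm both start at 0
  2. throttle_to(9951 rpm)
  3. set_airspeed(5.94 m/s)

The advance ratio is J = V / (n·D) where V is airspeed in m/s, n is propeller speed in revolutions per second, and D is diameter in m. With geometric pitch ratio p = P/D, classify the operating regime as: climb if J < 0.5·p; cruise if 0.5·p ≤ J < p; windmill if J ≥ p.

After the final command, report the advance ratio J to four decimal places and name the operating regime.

set_propeller: D = 2.185 m, P = 1.931 m (p = P/D = 0.883753); state ← (V=0, rpm=0)
throttle_to(9951): rpm ← 9951
set_airspeed(5.94): V ← 5.94 m/s
final state: V = 5.94 m/s, rpm = 9951 → n = rpm/60 = 165.850000 rev/s
J = V / (n·D) = 5.94 / (165.850000 × 2.185) = 0.016392
regime bands: climb J<0.4419 | cruise [0.4419, 0.8838) | windmill J≥0.8838
J = 0.0164 → climb

J = 0.0164, regime = climb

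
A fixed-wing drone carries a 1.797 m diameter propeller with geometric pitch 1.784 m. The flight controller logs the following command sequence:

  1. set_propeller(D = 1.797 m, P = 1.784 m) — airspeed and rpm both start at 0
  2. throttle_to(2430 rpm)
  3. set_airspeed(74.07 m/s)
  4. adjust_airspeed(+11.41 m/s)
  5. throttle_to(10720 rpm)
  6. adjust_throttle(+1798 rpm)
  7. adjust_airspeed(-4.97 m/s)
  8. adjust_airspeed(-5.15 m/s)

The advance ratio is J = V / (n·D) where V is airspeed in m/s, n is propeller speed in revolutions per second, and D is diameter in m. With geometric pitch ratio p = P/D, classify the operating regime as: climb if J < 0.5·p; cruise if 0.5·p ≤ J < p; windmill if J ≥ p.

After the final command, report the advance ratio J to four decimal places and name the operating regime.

J = 0.2010, regime = climb

set_propeller: D = 1.797 m, P = 1.784 m (p = P/D = 0.992766); state ← (V=0, rpm=0)
throttle_to(2430): rpm ← 2430
set_airspeed(74.07): V ← 74.07 m/s
adjust_airspeed(+11.41): V ← 74.07 +11.41 = 85.48 m/s
throttle_to(10720): rpm ← 10720
adjust_throttle(+1798): rpm ← 10720 +1798 = 12518
adjust_airspeed(-4.97): V ← 85.48 -4.97 = 80.51 m/s
adjust_airspeed(-5.15): V ← 80.51 -5.15 = 75.36 m/s
final state: V = 75.36 m/s, rpm = 12518 → n = rpm/60 = 208.633333 rev/s
J = V / (n·D) = 75.36 / (208.633333 × 1.797) = 0.201006
regime bands: climb J<0.4964 | cruise [0.4964, 0.9928) | windmill J≥0.9928
J = 0.2010 → climb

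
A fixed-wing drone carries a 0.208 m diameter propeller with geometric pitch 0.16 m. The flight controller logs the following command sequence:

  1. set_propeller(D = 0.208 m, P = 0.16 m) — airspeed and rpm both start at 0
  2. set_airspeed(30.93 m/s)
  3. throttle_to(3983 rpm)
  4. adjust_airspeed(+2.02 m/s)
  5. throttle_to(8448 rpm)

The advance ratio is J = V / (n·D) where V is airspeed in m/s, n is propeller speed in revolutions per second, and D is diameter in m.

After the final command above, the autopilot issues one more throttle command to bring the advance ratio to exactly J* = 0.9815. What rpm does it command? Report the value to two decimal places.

rpm = 9683.96

set_propeller: D = 0.208 m, P = 0.16 m (p = P/D = 0.769231); state ← (V=0, rpm=0)
set_airspeed(30.93): V ← 30.93 m/s
throttle_to(3983): rpm ← 3983
adjust_airspeed(+2.02): V ← 30.93 +2.02 = 32.95 m/s
throttle_to(8448): rpm ← 8448
final state: V = 32.95 m/s, rpm = 8448 → n = rpm/60 = 140.800000 rev/s
target J* = 0.9815; solve J* = V/(n·D) for n: n = V/(J*·D) = 32.95/(0.9815 × 0.208) = 161.399350 rev/s
rpm = 60·n = 9683.960970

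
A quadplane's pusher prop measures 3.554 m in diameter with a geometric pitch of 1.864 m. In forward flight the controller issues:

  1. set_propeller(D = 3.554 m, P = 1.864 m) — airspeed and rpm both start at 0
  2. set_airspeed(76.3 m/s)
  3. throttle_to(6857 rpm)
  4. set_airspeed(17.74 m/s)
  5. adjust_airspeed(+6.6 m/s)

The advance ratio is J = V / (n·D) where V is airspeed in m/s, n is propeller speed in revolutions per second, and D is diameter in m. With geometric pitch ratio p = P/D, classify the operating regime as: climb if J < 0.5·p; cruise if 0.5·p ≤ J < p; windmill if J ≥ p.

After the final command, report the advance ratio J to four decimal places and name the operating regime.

set_propeller: D = 3.554 m, P = 1.864 m (p = P/D = 0.524479); state ← (V=0, rpm=0)
set_airspeed(76.3): V ← 76.3 m/s
throttle_to(6857): rpm ← 6857
set_airspeed(17.74): V ← 17.74 m/s
adjust_airspeed(+6.6): V ← 17.74 +6.6 = 24.34 m/s
final state: V = 24.34 m/s, rpm = 6857 → n = rpm/60 = 114.283333 rev/s
J = V / (n·D) = 24.34 / (114.283333 × 3.554) = 0.059927
regime bands: climb J<0.2622 | cruise [0.2622, 0.5245) | windmill J≥0.5245
J = 0.0599 → climb

J = 0.0599, regime = climb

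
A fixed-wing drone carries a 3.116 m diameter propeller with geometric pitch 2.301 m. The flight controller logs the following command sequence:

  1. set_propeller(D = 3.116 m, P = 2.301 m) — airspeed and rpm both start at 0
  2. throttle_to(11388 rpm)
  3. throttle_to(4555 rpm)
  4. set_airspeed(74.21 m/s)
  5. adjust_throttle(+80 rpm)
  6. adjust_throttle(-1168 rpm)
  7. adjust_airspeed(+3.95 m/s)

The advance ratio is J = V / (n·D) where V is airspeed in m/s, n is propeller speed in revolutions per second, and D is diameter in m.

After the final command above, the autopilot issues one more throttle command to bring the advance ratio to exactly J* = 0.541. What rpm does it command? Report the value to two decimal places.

set_propeller: D = 3.116 m, P = 2.301 m (p = P/D = 0.738447); state ← (V=0, rpm=0)
throttle_to(11388): rpm ← 11388
throttle_to(4555): rpm ← 4555
set_airspeed(74.21): V ← 74.21 m/s
adjust_throttle(+80): rpm ← 4555 +80 = 4635
adjust_throttle(-1168): rpm ← 4635 -1168 = 3467
adjust_airspeed(+3.95): V ← 74.21 +3.95 = 78.16 m/s
final state: V = 78.16 m/s, rpm = 3467 → n = rpm/60 = 57.783333 rev/s
target J* = 0.541; solve J* = V/(n·D) for n: n = V/(J*·D) = 78.16/(0.541 × 3.116) = 46.364954 rev/s
rpm = 60·n = 2781.897262

rpm = 2781.90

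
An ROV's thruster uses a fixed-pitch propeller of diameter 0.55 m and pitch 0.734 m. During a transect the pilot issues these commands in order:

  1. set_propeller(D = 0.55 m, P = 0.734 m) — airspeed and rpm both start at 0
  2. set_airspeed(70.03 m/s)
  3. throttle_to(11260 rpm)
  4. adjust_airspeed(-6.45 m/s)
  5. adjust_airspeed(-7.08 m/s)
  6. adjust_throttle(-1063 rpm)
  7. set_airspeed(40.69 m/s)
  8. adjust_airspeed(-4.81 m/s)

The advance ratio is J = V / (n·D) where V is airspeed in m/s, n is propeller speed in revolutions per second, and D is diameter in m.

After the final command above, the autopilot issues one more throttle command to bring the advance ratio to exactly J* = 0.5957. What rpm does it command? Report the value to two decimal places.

set_propeller: D = 0.55 m, P = 0.734 m (p = P/D = 1.334545); state ← (V=0, rpm=0)
set_airspeed(70.03): V ← 70.03 m/s
throttle_to(11260): rpm ← 11260
adjust_airspeed(-6.45): V ← 70.03 -6.45 = 63.58 m/s
adjust_airspeed(-7.08): V ← 63.58 -7.08 = 56.5 m/s
adjust_throttle(-1063): rpm ← 11260 -1063 = 10197
set_airspeed(40.69): V ← 40.69 m/s
adjust_airspeed(-4.81): V ← 40.69 -4.81 = 35.88 m/s
final state: V = 35.88 m/s, rpm = 10197 → n = rpm/60 = 169.950000 rev/s
target J* = 0.5957; solve J* = V/(n·D) for n: n = V/(J*·D) = 35.88/(0.5957 × 0.55) = 109.512110 rev/s
rpm = 60·n = 6570.726571

rpm = 6570.73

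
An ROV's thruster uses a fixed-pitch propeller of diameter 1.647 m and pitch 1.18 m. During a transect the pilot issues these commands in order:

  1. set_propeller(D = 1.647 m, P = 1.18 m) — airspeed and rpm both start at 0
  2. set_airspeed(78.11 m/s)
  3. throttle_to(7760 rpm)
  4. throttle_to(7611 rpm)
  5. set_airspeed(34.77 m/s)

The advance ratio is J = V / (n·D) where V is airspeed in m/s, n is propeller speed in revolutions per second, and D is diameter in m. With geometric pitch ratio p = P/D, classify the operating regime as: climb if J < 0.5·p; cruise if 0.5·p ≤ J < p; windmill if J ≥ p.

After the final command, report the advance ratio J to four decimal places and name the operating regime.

set_propeller: D = 1.647 m, P = 1.18 m (p = P/D = 0.716454); state ← (V=0, rpm=0)
set_airspeed(78.11): V ← 78.11 m/s
throttle_to(7760): rpm ← 7760
throttle_to(7611): rpm ← 7611
set_airspeed(34.77): V ← 34.77 m/s
final state: V = 34.77 m/s, rpm = 7611 → n = rpm/60 = 126.850000 rev/s
J = V / (n·D) = 34.77 / (126.850000 × 1.647) = 0.166426
regime bands: climb J<0.3582 | cruise [0.3582, 0.7165) | windmill J≥0.7165
J = 0.1664 → climb

J = 0.1664, regime = climb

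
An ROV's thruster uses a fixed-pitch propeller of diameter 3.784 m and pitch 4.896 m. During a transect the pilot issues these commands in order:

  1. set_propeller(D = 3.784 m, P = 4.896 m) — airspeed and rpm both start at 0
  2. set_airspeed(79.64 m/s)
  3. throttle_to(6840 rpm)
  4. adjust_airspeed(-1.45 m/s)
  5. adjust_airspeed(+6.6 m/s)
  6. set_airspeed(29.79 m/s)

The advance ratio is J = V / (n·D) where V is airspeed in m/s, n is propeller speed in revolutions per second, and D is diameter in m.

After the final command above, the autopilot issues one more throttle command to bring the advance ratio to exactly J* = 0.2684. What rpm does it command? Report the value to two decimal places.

rpm = 1759.90

set_propeller: D = 3.784 m, P = 4.896 m (p = P/D = 1.293869); state ← (V=0, rpm=0)
set_airspeed(79.64): V ← 79.64 m/s
throttle_to(6840): rpm ← 6840
adjust_airspeed(-1.45): V ← 79.64 -1.45 = 78.19 m/s
adjust_airspeed(+6.6): V ← 78.19 +6.6 = 84.79 m/s
set_airspeed(29.79): V ← 29.79 m/s
final state: V = 29.79 m/s, rpm = 6840 → n = rpm/60 = 114.000000 rev/s
target J* = 0.2684; solve J* = V/(n·D) for n: n = V/(J*·D) = 29.79/(0.2684 × 3.784) = 29.331675 rev/s
rpm = 60·n = 1759.900499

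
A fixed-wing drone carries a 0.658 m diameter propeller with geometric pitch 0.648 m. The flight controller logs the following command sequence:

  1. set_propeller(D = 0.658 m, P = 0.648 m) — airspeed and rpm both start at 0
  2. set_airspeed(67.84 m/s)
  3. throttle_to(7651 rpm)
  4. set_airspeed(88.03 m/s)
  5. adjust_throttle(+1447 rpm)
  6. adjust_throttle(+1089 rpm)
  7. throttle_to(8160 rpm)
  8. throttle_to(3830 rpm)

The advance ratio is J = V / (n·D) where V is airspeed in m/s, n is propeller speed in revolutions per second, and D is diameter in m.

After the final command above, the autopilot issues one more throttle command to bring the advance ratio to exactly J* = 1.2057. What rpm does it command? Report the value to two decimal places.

rpm = 6657.59

set_propeller: D = 0.658 m, P = 0.648 m (p = P/D = 0.984802); state ← (V=0, rpm=0)
set_airspeed(67.84): V ← 67.84 m/s
throttle_to(7651): rpm ← 7651
set_airspeed(88.03): V ← 88.03 m/s
adjust_throttle(+1447): rpm ← 7651 +1447 = 9098
adjust_throttle(+1089): rpm ← 9098 +1089 = 10187
throttle_to(8160): rpm ← 8160
throttle_to(3830): rpm ← 3830
final state: V = 88.03 m/s, rpm = 3830 → n = rpm/60 = 63.833333 rev/s
target J* = 1.2057; solve J* = V/(n·D) for n: n = V/(J*·D) = 88.03/(1.2057 × 0.658) = 110.959770 rev/s
rpm = 60·n = 6657.586192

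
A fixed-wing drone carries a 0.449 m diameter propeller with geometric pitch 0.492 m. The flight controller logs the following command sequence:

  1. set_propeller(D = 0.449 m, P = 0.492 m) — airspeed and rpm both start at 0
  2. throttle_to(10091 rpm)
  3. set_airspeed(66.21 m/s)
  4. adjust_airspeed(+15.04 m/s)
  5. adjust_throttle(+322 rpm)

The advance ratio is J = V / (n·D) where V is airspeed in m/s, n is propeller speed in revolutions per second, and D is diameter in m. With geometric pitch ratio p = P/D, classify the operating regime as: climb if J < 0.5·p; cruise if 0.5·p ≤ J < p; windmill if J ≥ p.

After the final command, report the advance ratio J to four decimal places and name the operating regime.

J = 1.0427, regime = cruise

set_propeller: D = 0.449 m, P = 0.492 m (p = P/D = 1.095768); state ← (V=0, rpm=0)
throttle_to(10091): rpm ← 10091
set_airspeed(66.21): V ← 66.21 m/s
adjust_airspeed(+15.04): V ← 66.21 +15.04 = 81.25 m/s
adjust_throttle(+322): rpm ← 10091 +322 = 10413
final state: V = 81.25 m/s, rpm = 10413 → n = rpm/60 = 173.550000 rev/s
J = V / (n·D) = 81.25 / (173.550000 × 0.449) = 1.042683
regime bands: climb J<0.5479 | cruise [0.5479, 1.0958) | windmill J≥1.0958
J = 1.0427 → cruise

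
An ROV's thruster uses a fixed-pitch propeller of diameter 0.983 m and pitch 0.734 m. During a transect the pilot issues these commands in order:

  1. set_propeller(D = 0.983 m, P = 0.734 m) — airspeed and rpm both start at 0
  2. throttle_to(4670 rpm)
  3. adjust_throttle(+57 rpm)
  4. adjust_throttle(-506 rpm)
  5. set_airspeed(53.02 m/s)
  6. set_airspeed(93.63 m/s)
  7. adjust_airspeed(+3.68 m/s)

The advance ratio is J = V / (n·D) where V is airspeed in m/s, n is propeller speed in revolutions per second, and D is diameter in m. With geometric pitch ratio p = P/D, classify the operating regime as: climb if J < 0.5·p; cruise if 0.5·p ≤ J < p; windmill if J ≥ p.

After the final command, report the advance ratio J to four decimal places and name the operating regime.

set_propeller: D = 0.983 m, P = 0.734 m (p = P/D = 0.746694); state ← (V=0, rpm=0)
throttle_to(4670): rpm ← 4670
adjust_throttle(+57): rpm ← 4670 +57 = 4727
adjust_throttle(-506): rpm ← 4727 -506 = 4221
set_airspeed(53.02): V ← 53.02 m/s
set_airspeed(93.63): V ← 93.63 m/s
adjust_airspeed(+3.68): V ← 93.63 +3.68 = 97.31 m/s
final state: V = 97.31 m/s, rpm = 4221 → n = rpm/60 = 70.350000 rev/s
J = V / (n·D) = 97.31 / (70.350000 × 0.983) = 1.407148
regime bands: climb J<0.3733 | cruise [0.3733, 0.7467) | windmill J≥0.7467
J = 1.4071 → windmill

J = 1.4071, regime = windmill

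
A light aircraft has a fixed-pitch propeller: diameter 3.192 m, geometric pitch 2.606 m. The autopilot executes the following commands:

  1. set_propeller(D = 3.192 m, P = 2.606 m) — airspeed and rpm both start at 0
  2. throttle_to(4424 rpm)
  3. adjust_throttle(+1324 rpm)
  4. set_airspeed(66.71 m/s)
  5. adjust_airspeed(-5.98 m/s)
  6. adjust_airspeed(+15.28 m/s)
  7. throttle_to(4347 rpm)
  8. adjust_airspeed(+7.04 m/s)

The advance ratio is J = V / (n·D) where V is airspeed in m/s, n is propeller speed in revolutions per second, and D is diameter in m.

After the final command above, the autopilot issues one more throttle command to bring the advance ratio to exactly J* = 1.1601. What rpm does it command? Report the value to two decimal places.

rpm = 1345.65

set_propeller: D = 3.192 m, P = 2.606 m (p = P/D = 0.816416); state ← (V=0, rpm=0)
throttle_to(4424): rpm ← 4424
adjust_throttle(+1324): rpm ← 4424 +1324 = 5748
set_airspeed(66.71): V ← 66.71 m/s
adjust_airspeed(-5.98): V ← 66.71 -5.98 = 60.73 m/s
adjust_airspeed(+15.28): V ← 60.73 +15.28 = 76.01 m/s
throttle_to(4347): rpm ← 4347
adjust_airspeed(+7.04): V ← 76.01 +7.04 = 83.05 m/s
final state: V = 83.05 m/s, rpm = 4347 → n = rpm/60 = 72.450000 rev/s
target J* = 1.1601; solve J* = V/(n·D) for n: n = V/(J*·D) = 83.05/(1.1601 × 3.192) = 22.427524 rev/s
rpm = 60·n = 1345.651431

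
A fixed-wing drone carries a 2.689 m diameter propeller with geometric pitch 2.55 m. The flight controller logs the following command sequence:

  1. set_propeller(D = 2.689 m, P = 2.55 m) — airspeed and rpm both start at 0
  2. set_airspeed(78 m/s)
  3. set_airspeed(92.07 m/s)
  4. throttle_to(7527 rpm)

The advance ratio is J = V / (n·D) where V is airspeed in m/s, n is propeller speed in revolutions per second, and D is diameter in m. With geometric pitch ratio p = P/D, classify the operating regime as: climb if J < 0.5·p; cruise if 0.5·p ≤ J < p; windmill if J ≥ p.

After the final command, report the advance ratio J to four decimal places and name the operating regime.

J = 0.2729, regime = climb

set_propeller: D = 2.689 m, P = 2.55 m (p = P/D = 0.948308); state ← (V=0, rpm=0)
set_airspeed(78): V ← 78 m/s
set_airspeed(92.07): V ← 92.07 m/s
throttle_to(7527): rpm ← 7527
final state: V = 92.07 m/s, rpm = 7527 → n = rpm/60 = 125.450000 rev/s
J = V / (n·D) = 92.07 / (125.450000 × 2.689) = 0.272933
regime bands: climb J<0.4742 | cruise [0.4742, 0.9483) | windmill J≥0.9483
J = 0.2729 → climb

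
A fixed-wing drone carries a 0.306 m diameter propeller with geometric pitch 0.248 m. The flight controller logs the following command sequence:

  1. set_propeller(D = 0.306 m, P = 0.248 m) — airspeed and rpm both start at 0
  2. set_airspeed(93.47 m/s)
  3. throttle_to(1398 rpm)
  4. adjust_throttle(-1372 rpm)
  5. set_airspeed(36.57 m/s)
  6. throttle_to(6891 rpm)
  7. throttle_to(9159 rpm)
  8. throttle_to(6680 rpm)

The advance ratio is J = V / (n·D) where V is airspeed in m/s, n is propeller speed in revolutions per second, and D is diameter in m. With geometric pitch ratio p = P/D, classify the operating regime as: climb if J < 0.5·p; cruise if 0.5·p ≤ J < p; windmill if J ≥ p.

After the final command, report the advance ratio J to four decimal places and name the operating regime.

set_propeller: D = 0.306 m, P = 0.248 m (p = P/D = 0.810458); state ← (V=0, rpm=0)
set_airspeed(93.47): V ← 93.47 m/s
throttle_to(1398): rpm ← 1398
adjust_throttle(-1372): rpm ← 1398 -1372 = 26
set_airspeed(36.57): V ← 36.57 m/s
throttle_to(6891): rpm ← 6891
throttle_to(9159): rpm ← 9159
throttle_to(6680): rpm ← 6680
final state: V = 36.57 m/s, rpm = 6680 → n = rpm/60 = 111.333333 rev/s
J = V / (n·D) = 36.57 / (111.333333 × 0.306) = 1.073441
regime bands: climb J<0.4052 | cruise [0.4052, 0.8105) | windmill J≥0.8105
J = 1.0734 → windmill

J = 1.0734, regime = windmill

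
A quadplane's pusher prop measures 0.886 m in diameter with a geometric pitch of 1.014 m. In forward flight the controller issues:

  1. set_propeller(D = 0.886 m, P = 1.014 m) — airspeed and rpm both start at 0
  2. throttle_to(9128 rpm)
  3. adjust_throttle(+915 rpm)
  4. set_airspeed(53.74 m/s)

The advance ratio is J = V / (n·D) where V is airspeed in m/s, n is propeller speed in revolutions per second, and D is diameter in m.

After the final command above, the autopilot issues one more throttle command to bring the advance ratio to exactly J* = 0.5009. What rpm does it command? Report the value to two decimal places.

set_propeller: D = 0.886 m, P = 1.014 m (p = P/D = 1.144470); state ← (V=0, rpm=0)
throttle_to(9128): rpm ← 9128
adjust_throttle(+915): rpm ← 9128 +915 = 10043
set_airspeed(53.74): V ← 53.74 m/s
final state: V = 53.74 m/s, rpm = 10043 → n = rpm/60 = 167.383333 rev/s
target J* = 0.5009; solve J* = V/(n·D) for n: n = V/(J*·D) = 53.74/(0.5009 × 0.886) = 121.091291 rev/s
rpm = 60·n = 7265.477445

rpm = 7265.48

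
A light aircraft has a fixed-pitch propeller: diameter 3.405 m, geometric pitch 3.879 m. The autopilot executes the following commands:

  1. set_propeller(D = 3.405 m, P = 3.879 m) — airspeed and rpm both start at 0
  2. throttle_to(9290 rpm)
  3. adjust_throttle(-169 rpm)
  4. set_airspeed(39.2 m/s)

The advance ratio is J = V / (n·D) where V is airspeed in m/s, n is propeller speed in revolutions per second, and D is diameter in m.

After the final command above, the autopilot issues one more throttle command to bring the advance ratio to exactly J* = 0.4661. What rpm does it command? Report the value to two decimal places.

set_propeller: D = 3.405 m, P = 3.879 m (p = P/D = 1.139207); state ← (V=0, rpm=0)
throttle_to(9290): rpm ← 9290
adjust_throttle(-169): rpm ← 9290 -169 = 9121
set_airspeed(39.2): V ← 39.2 m/s
final state: V = 39.2 m/s, rpm = 9121 → n = rpm/60 = 152.016667 rev/s
target J* = 0.4661; solve J* = V/(n·D) for n: n = V/(J*·D) = 39.2/(0.4661 × 3.405) = 24.699596 rev/s
rpm = 60·n = 1481.975753

rpm = 1481.98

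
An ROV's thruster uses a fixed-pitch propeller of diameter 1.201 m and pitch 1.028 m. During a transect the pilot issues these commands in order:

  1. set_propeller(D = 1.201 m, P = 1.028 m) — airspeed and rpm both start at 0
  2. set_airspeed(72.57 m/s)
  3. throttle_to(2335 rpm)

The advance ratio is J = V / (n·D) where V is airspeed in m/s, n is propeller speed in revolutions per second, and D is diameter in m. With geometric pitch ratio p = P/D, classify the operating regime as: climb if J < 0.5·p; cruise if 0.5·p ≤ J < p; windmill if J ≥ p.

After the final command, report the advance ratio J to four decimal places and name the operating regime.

set_propeller: D = 1.201 m, P = 1.028 m (p = P/D = 0.855953); state ← (V=0, rpm=0)
set_airspeed(72.57): V ← 72.57 m/s
throttle_to(2335): rpm ← 2335
final state: V = 72.57 m/s, rpm = 2335 → n = rpm/60 = 38.916667 rev/s
J = V / (n·D) = 72.57 / (38.916667 × 1.201) = 1.552668
regime bands: climb J<0.4280 | cruise [0.4280, 0.8560) | windmill J≥0.8560
J = 1.5527 → windmill

J = 1.5527, regime = windmill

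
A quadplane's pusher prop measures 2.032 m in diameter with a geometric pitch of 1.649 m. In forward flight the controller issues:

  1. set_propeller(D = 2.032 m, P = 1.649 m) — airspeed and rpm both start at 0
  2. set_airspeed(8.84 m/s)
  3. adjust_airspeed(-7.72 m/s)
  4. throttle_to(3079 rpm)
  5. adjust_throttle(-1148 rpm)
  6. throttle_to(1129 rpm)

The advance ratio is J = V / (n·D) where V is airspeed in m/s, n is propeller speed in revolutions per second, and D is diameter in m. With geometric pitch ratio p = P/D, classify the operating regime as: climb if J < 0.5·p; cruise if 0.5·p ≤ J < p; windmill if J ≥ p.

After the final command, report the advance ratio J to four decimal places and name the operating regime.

J = 0.0293, regime = climb

set_propeller: D = 2.032 m, P = 1.649 m (p = P/D = 0.811516); state ← (V=0, rpm=0)
set_airspeed(8.84): V ← 8.84 m/s
adjust_airspeed(-7.72): V ← 8.84 -7.72 = 1.12 m/s
throttle_to(3079): rpm ← 3079
adjust_throttle(-1148): rpm ← 3079 -1148 = 1931
throttle_to(1129): rpm ← 1129
final state: V = 1.12 m/s, rpm = 1129 → n = rpm/60 = 18.816667 rev/s
J = V / (n·D) = 1.12 / (18.816667 × 2.032) = 0.029292
regime bands: climb J<0.4058 | cruise [0.4058, 0.8115) | windmill J≥0.8115
J = 0.0293 → climb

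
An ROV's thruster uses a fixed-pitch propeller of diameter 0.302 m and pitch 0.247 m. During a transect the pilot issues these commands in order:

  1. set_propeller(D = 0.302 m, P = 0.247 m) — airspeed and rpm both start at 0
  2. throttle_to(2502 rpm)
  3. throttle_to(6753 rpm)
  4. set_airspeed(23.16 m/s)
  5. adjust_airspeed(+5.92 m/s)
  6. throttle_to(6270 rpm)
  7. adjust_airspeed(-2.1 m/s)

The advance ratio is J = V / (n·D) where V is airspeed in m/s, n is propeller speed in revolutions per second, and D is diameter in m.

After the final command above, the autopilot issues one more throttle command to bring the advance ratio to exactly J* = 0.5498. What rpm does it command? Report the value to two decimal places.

rpm = 9749.48

set_propeller: D = 0.302 m, P = 0.247 m (p = P/D = 0.817881); state ← (V=0, rpm=0)
throttle_to(2502): rpm ← 2502
throttle_to(6753): rpm ← 6753
set_airspeed(23.16): V ← 23.16 m/s
adjust_airspeed(+5.92): V ← 23.16 +5.92 = 29.08 m/s
throttle_to(6270): rpm ← 6270
adjust_airspeed(-2.1): V ← 29.08 -2.1 = 26.98 m/s
final state: V = 26.98 m/s, rpm = 6270 → n = rpm/60 = 104.500000 rev/s
target J* = 0.5498; solve J* = V/(n·D) for n: n = V/(J*·D) = 26.98/(0.5498 × 0.302) = 162.491357 rev/s
rpm = 60·n = 9749.481449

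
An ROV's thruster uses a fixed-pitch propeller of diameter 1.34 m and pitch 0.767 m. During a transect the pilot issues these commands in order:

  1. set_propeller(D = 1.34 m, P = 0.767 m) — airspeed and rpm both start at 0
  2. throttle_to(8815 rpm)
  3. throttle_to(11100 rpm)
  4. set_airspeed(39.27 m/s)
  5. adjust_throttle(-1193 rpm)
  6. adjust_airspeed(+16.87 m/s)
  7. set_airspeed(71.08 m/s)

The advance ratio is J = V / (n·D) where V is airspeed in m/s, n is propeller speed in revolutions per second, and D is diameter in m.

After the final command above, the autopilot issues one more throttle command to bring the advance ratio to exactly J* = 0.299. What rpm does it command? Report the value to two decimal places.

rpm = 10644.44

set_propeller: D = 1.34 m, P = 0.767 m (p = P/D = 0.572388); state ← (V=0, rpm=0)
throttle_to(8815): rpm ← 8815
throttle_to(11100): rpm ← 11100
set_airspeed(39.27): V ← 39.27 m/s
adjust_throttle(-1193): rpm ← 11100 -1193 = 9907
adjust_airspeed(+16.87): V ← 39.27 +16.87 = 56.14 m/s
set_airspeed(71.08): V ← 71.08 m/s
final state: V = 71.08 m/s, rpm = 9907 → n = rpm/60 = 165.116667 rev/s
target J* = 0.299; solve J* = V/(n·D) for n: n = V/(J*·D) = 71.08/(0.299 × 1.34) = 177.407278 rev/s
rpm = 60·n = 10644.436679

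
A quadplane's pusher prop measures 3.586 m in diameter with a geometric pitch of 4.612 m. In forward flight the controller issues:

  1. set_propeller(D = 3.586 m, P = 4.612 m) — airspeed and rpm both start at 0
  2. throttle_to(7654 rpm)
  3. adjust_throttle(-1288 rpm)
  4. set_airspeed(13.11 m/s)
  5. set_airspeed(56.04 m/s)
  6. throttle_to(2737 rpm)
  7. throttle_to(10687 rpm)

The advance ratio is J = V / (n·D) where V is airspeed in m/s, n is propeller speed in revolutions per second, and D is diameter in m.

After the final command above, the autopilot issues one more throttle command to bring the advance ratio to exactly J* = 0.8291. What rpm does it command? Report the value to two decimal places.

rpm = 1130.92

set_propeller: D = 3.586 m, P = 4.612 m (p = P/D = 1.286113); state ← (V=0, rpm=0)
throttle_to(7654): rpm ← 7654
adjust_throttle(-1288): rpm ← 7654 -1288 = 6366
set_airspeed(13.11): V ← 13.11 m/s
set_airspeed(56.04): V ← 56.04 m/s
throttle_to(2737): rpm ← 2737
throttle_to(10687): rpm ← 10687
final state: V = 56.04 m/s, rpm = 10687 → n = rpm/60 = 178.116667 rev/s
target J* = 0.8291; solve J* = V/(n·D) for n: n = V/(J*·D) = 56.04/(0.8291 × 3.586) = 18.848679 rev/s
rpm = 60·n = 1130.920761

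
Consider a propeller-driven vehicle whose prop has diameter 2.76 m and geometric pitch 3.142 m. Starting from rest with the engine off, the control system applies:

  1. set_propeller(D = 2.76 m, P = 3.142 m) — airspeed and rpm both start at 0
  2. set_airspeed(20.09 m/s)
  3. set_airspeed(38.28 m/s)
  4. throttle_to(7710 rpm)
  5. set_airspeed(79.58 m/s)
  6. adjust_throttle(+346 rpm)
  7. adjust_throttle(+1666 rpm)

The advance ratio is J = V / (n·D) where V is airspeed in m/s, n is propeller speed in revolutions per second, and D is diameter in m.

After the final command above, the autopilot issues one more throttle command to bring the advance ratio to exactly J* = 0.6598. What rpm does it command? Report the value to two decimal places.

set_propeller: D = 2.76 m, P = 3.142 m (p = P/D = 1.138406); state ← (V=0, rpm=0)
set_airspeed(20.09): V ← 20.09 m/s
set_airspeed(38.28): V ← 38.28 m/s
throttle_to(7710): rpm ← 7710
set_airspeed(79.58): V ← 79.58 m/s
adjust_throttle(+346): rpm ← 7710 +346 = 8056
adjust_throttle(+1666): rpm ← 8056 +1666 = 9722
final state: V = 79.58 m/s, rpm = 9722 → n = rpm/60 = 162.033333 rev/s
target J* = 0.6598; solve J* = V/(n·D) for n: n = V/(J*·D) = 79.58/(0.6598 × 2.76) = 43.700111 rev/s
rpm = 60·n = 2622.006669

rpm = 2622.01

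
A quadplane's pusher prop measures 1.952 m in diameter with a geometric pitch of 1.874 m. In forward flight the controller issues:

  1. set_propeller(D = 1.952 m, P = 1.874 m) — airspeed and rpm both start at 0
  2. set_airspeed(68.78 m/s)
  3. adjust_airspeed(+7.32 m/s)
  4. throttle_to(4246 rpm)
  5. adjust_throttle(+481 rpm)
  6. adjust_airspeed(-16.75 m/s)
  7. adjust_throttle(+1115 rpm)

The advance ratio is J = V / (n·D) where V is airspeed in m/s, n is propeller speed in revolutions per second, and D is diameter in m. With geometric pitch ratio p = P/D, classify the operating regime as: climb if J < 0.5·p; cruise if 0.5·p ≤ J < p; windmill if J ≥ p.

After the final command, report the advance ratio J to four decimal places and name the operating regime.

J = 0.3123, regime = climb

set_propeller: D = 1.952 m, P = 1.874 m (p = P/D = 0.960041); state ← (V=0, rpm=0)
set_airspeed(68.78): V ← 68.78 m/s
adjust_airspeed(+7.32): V ← 68.78 +7.32 = 76.1 m/s
throttle_to(4246): rpm ← 4246
adjust_throttle(+481): rpm ← 4246 +481 = 4727
adjust_airspeed(-16.75): V ← 76.1 -16.75 = 59.35 m/s
adjust_throttle(+1115): rpm ← 4727 +1115 = 5842
final state: V = 59.35 m/s, rpm = 5842 → n = rpm/60 = 97.366667 rev/s
J = V / (n·D) = 59.35 / (97.366667 × 1.952) = 0.312270
regime bands: climb J<0.4800 | cruise [0.4800, 0.9600) | windmill J≥0.9600
J = 0.3123 → climb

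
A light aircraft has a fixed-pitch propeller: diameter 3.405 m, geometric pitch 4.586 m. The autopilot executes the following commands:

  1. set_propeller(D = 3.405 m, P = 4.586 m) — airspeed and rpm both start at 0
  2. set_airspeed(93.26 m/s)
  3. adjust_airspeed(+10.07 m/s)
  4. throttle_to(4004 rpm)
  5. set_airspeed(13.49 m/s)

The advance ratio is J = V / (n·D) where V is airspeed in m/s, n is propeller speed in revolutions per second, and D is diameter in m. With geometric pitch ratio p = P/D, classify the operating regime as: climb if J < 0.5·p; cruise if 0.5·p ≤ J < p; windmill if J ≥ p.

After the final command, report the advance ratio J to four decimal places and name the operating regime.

J = 0.0594, regime = climb

set_propeller: D = 3.405 m, P = 4.586 m (p = P/D = 1.346843); state ← (V=0, rpm=0)
set_airspeed(93.26): V ← 93.26 m/s
adjust_airspeed(+10.07): V ← 93.26 +10.07 = 103.33 m/s
throttle_to(4004): rpm ← 4004
set_airspeed(13.49): V ← 13.49 m/s
final state: V = 13.49 m/s, rpm = 4004 → n = rpm/60 = 66.733333 rev/s
J = V / (n·D) = 13.49 / (66.733333 × 3.405) = 0.059368
regime bands: climb J<0.6734 | cruise [0.6734, 1.3468) | windmill J≥1.3468
J = 0.0594 → climb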